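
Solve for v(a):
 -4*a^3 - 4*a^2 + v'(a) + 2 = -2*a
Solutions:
 v(a) = C1 + a^4 + 4*a^3/3 - a^2 - 2*a


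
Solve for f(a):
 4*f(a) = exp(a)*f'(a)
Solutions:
 f(a) = C1*exp(-4*exp(-a))


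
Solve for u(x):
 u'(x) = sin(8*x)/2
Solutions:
 u(x) = C1 - cos(8*x)/16


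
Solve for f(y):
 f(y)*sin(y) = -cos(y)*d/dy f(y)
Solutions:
 f(y) = C1*cos(y)


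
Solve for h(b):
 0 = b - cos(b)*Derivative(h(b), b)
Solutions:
 h(b) = C1 + Integral(b/cos(b), b)


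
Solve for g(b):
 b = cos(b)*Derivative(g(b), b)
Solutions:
 g(b) = C1 + Integral(b/cos(b), b)


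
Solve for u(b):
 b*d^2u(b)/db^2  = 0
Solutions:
 u(b) = C1 + C2*b


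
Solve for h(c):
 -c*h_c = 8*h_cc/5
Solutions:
 h(c) = C1 + C2*erf(sqrt(5)*c/4)


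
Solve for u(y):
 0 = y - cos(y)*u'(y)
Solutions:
 u(y) = C1 + Integral(y/cos(y), y)


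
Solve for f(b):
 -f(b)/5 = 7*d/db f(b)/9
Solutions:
 f(b) = C1*exp(-9*b/35)


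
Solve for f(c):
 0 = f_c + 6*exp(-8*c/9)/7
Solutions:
 f(c) = C1 + 27*exp(-8*c/9)/28


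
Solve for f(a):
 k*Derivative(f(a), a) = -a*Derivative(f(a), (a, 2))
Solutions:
 f(a) = C1 + a^(1 - re(k))*(C2*sin(log(a)*Abs(im(k))) + C3*cos(log(a)*im(k)))


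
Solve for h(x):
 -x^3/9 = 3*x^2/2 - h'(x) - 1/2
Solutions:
 h(x) = C1 + x^4/36 + x^3/2 - x/2


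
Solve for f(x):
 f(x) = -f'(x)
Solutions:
 f(x) = C1*exp(-x)


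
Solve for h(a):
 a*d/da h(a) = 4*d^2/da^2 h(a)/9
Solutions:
 h(a) = C1 + C2*erfi(3*sqrt(2)*a/4)


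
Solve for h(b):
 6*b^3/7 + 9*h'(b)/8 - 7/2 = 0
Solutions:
 h(b) = C1 - 4*b^4/21 + 28*b/9


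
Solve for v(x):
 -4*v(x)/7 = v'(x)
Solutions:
 v(x) = C1*exp(-4*x/7)


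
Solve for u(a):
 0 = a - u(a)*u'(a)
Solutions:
 u(a) = -sqrt(C1 + a^2)
 u(a) = sqrt(C1 + a^2)


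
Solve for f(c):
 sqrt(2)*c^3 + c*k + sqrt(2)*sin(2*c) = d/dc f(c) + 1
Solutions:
 f(c) = C1 + sqrt(2)*c^4/4 + c^2*k/2 - c - sqrt(2)*cos(2*c)/2


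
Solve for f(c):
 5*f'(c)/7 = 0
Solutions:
 f(c) = C1


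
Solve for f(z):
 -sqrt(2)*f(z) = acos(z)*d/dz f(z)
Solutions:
 f(z) = C1*exp(-sqrt(2)*Integral(1/acos(z), z))


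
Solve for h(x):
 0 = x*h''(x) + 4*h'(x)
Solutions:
 h(x) = C1 + C2/x^3


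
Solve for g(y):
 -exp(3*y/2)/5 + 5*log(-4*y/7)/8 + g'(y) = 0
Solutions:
 g(y) = C1 - 5*y*log(-y)/8 + 5*y*(-2*log(2) + 1 + log(7))/8 + 2*exp(3*y/2)/15


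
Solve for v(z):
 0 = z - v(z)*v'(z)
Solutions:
 v(z) = -sqrt(C1 + z^2)
 v(z) = sqrt(C1 + z^2)


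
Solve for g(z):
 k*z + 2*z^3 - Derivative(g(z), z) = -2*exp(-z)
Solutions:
 g(z) = C1 + k*z^2/2 + z^4/2 - 2*exp(-z)


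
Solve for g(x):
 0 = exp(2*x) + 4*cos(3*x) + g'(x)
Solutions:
 g(x) = C1 - exp(2*x)/2 - 4*sin(3*x)/3


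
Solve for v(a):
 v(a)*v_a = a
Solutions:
 v(a) = -sqrt(C1 + a^2)
 v(a) = sqrt(C1 + a^2)


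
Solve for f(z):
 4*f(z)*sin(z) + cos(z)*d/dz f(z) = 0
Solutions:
 f(z) = C1*cos(z)^4


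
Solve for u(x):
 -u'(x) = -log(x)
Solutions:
 u(x) = C1 + x*log(x) - x


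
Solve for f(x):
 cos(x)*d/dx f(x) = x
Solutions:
 f(x) = C1 + Integral(x/cos(x), x)


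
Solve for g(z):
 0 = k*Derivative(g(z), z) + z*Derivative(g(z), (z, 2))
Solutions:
 g(z) = C1 + z^(1 - re(k))*(C2*sin(log(z)*Abs(im(k))) + C3*cos(log(z)*im(k)))


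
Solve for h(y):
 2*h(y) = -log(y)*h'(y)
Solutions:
 h(y) = C1*exp(-2*li(y))


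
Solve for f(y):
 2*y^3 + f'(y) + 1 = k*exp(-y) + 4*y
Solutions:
 f(y) = C1 - k*exp(-y) - y^4/2 + 2*y^2 - y


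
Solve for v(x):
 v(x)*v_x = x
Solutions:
 v(x) = -sqrt(C1 + x^2)
 v(x) = sqrt(C1 + x^2)


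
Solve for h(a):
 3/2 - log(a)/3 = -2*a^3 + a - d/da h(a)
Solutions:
 h(a) = C1 - a^4/2 + a^2/2 + a*log(a)/3 - 11*a/6


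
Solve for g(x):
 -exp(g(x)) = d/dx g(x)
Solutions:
 g(x) = log(1/(C1 + x))


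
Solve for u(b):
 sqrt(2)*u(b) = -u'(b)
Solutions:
 u(b) = C1*exp(-sqrt(2)*b)


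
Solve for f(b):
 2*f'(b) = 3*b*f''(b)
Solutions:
 f(b) = C1 + C2*b^(5/3)


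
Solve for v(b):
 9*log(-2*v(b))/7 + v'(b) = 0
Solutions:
 7*Integral(1/(log(-_y) + log(2)), (_y, v(b)))/9 = C1 - b


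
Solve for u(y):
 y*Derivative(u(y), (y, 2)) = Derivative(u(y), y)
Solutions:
 u(y) = C1 + C2*y^2


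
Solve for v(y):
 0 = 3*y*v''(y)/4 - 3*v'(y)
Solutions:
 v(y) = C1 + C2*y^5


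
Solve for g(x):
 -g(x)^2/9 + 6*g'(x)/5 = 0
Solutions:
 g(x) = -54/(C1 + 5*x)


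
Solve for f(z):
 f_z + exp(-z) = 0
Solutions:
 f(z) = C1 + exp(-z)


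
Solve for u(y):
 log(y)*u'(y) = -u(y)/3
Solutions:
 u(y) = C1*exp(-li(y)/3)


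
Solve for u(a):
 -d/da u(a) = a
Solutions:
 u(a) = C1 - a^2/2


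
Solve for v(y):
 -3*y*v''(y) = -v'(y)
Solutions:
 v(y) = C1 + C2*y^(4/3)


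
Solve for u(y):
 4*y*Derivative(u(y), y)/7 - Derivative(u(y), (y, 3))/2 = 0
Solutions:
 u(y) = C1 + Integral(C2*airyai(2*7^(2/3)*y/7) + C3*airybi(2*7^(2/3)*y/7), y)


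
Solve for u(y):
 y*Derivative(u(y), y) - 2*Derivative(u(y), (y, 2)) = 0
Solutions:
 u(y) = C1 + C2*erfi(y/2)


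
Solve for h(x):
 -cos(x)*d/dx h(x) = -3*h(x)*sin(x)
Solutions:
 h(x) = C1/cos(x)^3


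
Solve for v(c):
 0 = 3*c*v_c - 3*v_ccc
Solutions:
 v(c) = C1 + Integral(C2*airyai(c) + C3*airybi(c), c)


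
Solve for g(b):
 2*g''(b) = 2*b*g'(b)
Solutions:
 g(b) = C1 + C2*erfi(sqrt(2)*b/2)


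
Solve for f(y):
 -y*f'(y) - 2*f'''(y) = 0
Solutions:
 f(y) = C1 + Integral(C2*airyai(-2^(2/3)*y/2) + C3*airybi(-2^(2/3)*y/2), y)


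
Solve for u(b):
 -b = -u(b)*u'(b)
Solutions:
 u(b) = -sqrt(C1 + b^2)
 u(b) = sqrt(C1 + b^2)


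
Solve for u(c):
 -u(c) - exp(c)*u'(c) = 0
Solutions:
 u(c) = C1*exp(exp(-c))


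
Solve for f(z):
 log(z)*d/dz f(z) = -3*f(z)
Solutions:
 f(z) = C1*exp(-3*li(z))


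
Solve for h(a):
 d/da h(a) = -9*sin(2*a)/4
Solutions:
 h(a) = C1 + 9*cos(2*a)/8


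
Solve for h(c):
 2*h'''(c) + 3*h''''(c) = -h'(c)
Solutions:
 h(c) = C1 + C4*exp(-c) + (C2*sin(sqrt(11)*c/6) + C3*cos(sqrt(11)*c/6))*exp(c/6)


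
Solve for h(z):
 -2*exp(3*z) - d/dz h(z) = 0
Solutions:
 h(z) = C1 - 2*exp(3*z)/3


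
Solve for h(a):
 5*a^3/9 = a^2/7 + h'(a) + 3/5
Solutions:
 h(a) = C1 + 5*a^4/36 - a^3/21 - 3*a/5


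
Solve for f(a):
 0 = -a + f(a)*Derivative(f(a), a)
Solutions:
 f(a) = -sqrt(C1 + a^2)
 f(a) = sqrt(C1 + a^2)


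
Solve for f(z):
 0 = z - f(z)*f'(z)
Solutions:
 f(z) = -sqrt(C1 + z^2)
 f(z) = sqrt(C1 + z^2)


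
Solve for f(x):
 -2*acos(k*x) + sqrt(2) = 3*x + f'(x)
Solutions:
 f(x) = C1 - 3*x^2/2 + sqrt(2)*x - 2*Piecewise((x*acos(k*x) - sqrt(-k^2*x^2 + 1)/k, Ne(k, 0)), (pi*x/2, True))


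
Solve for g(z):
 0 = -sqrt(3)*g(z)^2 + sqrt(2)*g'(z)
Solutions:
 g(z) = -2/(C1 + sqrt(6)*z)


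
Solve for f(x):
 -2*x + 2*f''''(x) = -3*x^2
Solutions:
 f(x) = C1 + C2*x + C3*x^2 + C4*x^3 - x^6/240 + x^5/120


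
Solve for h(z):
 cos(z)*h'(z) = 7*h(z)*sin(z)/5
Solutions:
 h(z) = C1/cos(z)^(7/5)


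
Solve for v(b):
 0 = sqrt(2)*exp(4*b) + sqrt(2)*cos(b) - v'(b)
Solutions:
 v(b) = C1 + sqrt(2)*exp(4*b)/4 + sqrt(2)*sin(b)


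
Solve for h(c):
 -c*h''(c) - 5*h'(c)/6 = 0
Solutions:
 h(c) = C1 + C2*c^(1/6)


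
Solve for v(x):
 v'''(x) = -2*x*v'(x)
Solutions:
 v(x) = C1 + Integral(C2*airyai(-2^(1/3)*x) + C3*airybi(-2^(1/3)*x), x)


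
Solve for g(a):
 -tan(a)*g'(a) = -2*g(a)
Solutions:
 g(a) = C1*sin(a)^2


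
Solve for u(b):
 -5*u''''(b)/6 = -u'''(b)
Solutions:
 u(b) = C1 + C2*b + C3*b^2 + C4*exp(6*b/5)


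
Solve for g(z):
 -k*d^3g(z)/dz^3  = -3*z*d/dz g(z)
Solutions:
 g(z) = C1 + Integral(C2*airyai(3^(1/3)*z*(1/k)^(1/3)) + C3*airybi(3^(1/3)*z*(1/k)^(1/3)), z)


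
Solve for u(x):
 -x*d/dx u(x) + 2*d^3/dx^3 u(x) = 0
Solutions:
 u(x) = C1 + Integral(C2*airyai(2^(2/3)*x/2) + C3*airybi(2^(2/3)*x/2), x)


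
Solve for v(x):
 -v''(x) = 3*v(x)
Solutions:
 v(x) = C1*sin(sqrt(3)*x) + C2*cos(sqrt(3)*x)


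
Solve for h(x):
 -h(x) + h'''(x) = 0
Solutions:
 h(x) = C3*exp(x) + (C1*sin(sqrt(3)*x/2) + C2*cos(sqrt(3)*x/2))*exp(-x/2)


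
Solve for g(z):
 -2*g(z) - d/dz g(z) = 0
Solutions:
 g(z) = C1*exp(-2*z)


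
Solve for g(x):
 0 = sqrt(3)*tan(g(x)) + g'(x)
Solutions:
 g(x) = pi - asin(C1*exp(-sqrt(3)*x))
 g(x) = asin(C1*exp(-sqrt(3)*x))


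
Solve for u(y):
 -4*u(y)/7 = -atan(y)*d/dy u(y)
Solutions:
 u(y) = C1*exp(4*Integral(1/atan(y), y)/7)


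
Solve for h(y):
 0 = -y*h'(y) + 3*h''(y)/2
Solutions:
 h(y) = C1 + C2*erfi(sqrt(3)*y/3)


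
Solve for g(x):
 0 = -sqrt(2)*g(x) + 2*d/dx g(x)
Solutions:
 g(x) = C1*exp(sqrt(2)*x/2)


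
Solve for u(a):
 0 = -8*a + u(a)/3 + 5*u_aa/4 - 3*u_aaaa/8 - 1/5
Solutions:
 u(a) = C1*exp(-sqrt(3)*a*sqrt(5 + sqrt(33))/3) + C2*exp(sqrt(3)*a*sqrt(5 + sqrt(33))/3) + C3*sin(sqrt(3)*a*sqrt(-5 + sqrt(33))/3) + C4*cos(sqrt(3)*a*sqrt(-5 + sqrt(33))/3) + 24*a + 3/5


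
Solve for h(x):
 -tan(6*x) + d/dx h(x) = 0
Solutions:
 h(x) = C1 - log(cos(6*x))/6


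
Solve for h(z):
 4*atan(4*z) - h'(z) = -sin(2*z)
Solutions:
 h(z) = C1 + 4*z*atan(4*z) - log(16*z^2 + 1)/2 - cos(2*z)/2


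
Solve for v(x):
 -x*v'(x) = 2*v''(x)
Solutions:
 v(x) = C1 + C2*erf(x/2)


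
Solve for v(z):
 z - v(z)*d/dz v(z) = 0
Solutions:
 v(z) = -sqrt(C1 + z^2)
 v(z) = sqrt(C1 + z^2)


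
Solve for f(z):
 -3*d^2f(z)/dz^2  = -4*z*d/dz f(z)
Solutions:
 f(z) = C1 + C2*erfi(sqrt(6)*z/3)


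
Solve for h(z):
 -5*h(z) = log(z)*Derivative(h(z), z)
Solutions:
 h(z) = C1*exp(-5*li(z))


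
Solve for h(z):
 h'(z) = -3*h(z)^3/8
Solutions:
 h(z) = -2*sqrt(-1/(C1 - 3*z))
 h(z) = 2*sqrt(-1/(C1 - 3*z))


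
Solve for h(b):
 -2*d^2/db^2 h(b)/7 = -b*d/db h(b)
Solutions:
 h(b) = C1 + C2*erfi(sqrt(7)*b/2)


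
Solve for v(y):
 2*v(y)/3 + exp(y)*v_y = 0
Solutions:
 v(y) = C1*exp(2*exp(-y)/3)


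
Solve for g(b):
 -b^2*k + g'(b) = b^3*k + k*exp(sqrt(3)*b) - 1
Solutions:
 g(b) = C1 + b^4*k/4 + b^3*k/3 - b + sqrt(3)*k*exp(sqrt(3)*b)/3


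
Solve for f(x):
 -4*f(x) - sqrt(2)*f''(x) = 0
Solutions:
 f(x) = C1*sin(2^(3/4)*x) + C2*cos(2^(3/4)*x)


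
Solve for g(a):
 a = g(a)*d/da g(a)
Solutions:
 g(a) = -sqrt(C1 + a^2)
 g(a) = sqrt(C1 + a^2)


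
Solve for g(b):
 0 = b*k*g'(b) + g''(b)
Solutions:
 g(b) = Piecewise((-sqrt(2)*sqrt(pi)*C1*erf(sqrt(2)*b*sqrt(k)/2)/(2*sqrt(k)) - C2, (k > 0) | (k < 0)), (-C1*b - C2, True))


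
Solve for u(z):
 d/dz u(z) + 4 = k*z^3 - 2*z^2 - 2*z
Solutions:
 u(z) = C1 + k*z^4/4 - 2*z^3/3 - z^2 - 4*z


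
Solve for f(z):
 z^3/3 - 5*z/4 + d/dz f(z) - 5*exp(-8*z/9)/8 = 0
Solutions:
 f(z) = C1 - z^4/12 + 5*z^2/8 - 45*exp(-8*z/9)/64


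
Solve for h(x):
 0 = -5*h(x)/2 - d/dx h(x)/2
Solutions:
 h(x) = C1*exp(-5*x)


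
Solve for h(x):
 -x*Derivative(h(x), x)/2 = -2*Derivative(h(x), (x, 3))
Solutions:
 h(x) = C1 + Integral(C2*airyai(2^(1/3)*x/2) + C3*airybi(2^(1/3)*x/2), x)


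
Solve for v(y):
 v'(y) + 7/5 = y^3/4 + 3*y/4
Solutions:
 v(y) = C1 + y^4/16 + 3*y^2/8 - 7*y/5


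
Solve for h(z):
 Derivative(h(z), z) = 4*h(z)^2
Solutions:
 h(z) = -1/(C1 + 4*z)


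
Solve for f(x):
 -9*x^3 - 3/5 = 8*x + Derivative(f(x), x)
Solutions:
 f(x) = C1 - 9*x^4/4 - 4*x^2 - 3*x/5


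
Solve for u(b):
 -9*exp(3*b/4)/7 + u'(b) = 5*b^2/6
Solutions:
 u(b) = C1 + 5*b^3/18 + 12*exp(3*b/4)/7


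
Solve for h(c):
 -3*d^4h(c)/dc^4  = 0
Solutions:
 h(c) = C1 + C2*c + C3*c^2 + C4*c^3


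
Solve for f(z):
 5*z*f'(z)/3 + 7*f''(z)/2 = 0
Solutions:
 f(z) = C1 + C2*erf(sqrt(105)*z/21)


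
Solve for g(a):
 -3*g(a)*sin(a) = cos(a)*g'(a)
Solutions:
 g(a) = C1*cos(a)^3


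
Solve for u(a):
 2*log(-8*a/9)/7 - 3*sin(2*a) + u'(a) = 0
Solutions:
 u(a) = C1 - 2*a*log(-a)/7 - 6*a*log(2)/7 + 2*a/7 + 4*a*log(3)/7 - 3*cos(2*a)/2


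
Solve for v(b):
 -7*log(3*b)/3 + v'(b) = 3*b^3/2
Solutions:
 v(b) = C1 + 3*b^4/8 + 7*b*log(b)/3 - 7*b/3 + 7*b*log(3)/3


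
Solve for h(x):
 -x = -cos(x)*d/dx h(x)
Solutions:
 h(x) = C1 + Integral(x/cos(x), x)


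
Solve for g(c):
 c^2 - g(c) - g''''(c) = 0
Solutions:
 g(c) = c^2 + (C1*sin(sqrt(2)*c/2) + C2*cos(sqrt(2)*c/2))*exp(-sqrt(2)*c/2) + (C3*sin(sqrt(2)*c/2) + C4*cos(sqrt(2)*c/2))*exp(sqrt(2)*c/2)


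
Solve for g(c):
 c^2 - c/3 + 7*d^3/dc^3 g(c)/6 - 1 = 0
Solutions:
 g(c) = C1 + C2*c + C3*c^2 - c^5/70 + c^4/84 + c^3/7


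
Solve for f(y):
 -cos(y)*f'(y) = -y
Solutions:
 f(y) = C1 + Integral(y/cos(y), y)


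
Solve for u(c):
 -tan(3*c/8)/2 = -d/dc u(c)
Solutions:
 u(c) = C1 - 4*log(cos(3*c/8))/3


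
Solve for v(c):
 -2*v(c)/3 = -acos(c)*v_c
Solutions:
 v(c) = C1*exp(2*Integral(1/acos(c), c)/3)


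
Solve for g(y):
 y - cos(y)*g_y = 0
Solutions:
 g(y) = C1 + Integral(y/cos(y), y)


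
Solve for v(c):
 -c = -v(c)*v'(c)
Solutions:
 v(c) = -sqrt(C1 + c^2)
 v(c) = sqrt(C1 + c^2)


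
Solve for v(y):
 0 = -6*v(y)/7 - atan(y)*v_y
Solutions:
 v(y) = C1*exp(-6*Integral(1/atan(y), y)/7)


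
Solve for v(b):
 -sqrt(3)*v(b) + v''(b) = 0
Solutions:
 v(b) = C1*exp(-3^(1/4)*b) + C2*exp(3^(1/4)*b)


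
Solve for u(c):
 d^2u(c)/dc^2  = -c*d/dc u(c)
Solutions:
 u(c) = C1 + C2*erf(sqrt(2)*c/2)


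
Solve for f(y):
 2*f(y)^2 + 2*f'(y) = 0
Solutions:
 f(y) = 1/(C1 + y)


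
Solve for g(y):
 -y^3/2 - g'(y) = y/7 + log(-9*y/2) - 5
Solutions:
 g(y) = C1 - y^4/8 - y^2/14 - y*log(-y) + y*(-2*log(3) + log(2) + 6)


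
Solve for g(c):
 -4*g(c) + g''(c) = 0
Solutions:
 g(c) = C1*exp(-2*c) + C2*exp(2*c)


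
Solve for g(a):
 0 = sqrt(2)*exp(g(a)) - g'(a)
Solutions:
 g(a) = log(-1/(C1 + sqrt(2)*a))


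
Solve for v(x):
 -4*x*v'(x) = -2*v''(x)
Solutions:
 v(x) = C1 + C2*erfi(x)


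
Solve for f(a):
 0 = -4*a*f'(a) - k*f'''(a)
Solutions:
 f(a) = C1 + Integral(C2*airyai(2^(2/3)*a*(-1/k)^(1/3)) + C3*airybi(2^(2/3)*a*(-1/k)^(1/3)), a)


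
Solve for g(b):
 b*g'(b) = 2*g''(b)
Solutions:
 g(b) = C1 + C2*erfi(b/2)


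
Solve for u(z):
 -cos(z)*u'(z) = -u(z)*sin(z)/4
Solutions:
 u(z) = C1/cos(z)^(1/4)


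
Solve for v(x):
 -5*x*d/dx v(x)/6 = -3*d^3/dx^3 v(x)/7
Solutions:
 v(x) = C1 + Integral(C2*airyai(420^(1/3)*x/6) + C3*airybi(420^(1/3)*x/6), x)


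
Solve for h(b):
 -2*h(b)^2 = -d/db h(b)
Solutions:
 h(b) = -1/(C1 + 2*b)


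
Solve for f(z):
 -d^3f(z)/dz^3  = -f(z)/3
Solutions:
 f(z) = C3*exp(3^(2/3)*z/3) + (C1*sin(3^(1/6)*z/2) + C2*cos(3^(1/6)*z/2))*exp(-3^(2/3)*z/6)


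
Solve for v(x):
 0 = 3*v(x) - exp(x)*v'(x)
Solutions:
 v(x) = C1*exp(-3*exp(-x))


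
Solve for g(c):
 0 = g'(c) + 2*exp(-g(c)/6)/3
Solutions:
 g(c) = 6*log(C1 - c/9)


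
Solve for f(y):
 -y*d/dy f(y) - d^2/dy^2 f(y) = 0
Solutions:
 f(y) = C1 + C2*erf(sqrt(2)*y/2)


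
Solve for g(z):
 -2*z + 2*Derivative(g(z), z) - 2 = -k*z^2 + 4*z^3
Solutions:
 g(z) = C1 - k*z^3/6 + z^4/2 + z^2/2 + z


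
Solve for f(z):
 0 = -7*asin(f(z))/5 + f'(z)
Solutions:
 Integral(1/asin(_y), (_y, f(z))) = C1 + 7*z/5


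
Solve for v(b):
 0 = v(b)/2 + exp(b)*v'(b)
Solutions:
 v(b) = C1*exp(exp(-b)/2)


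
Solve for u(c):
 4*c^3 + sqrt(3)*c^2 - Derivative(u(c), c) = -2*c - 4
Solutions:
 u(c) = C1 + c^4 + sqrt(3)*c^3/3 + c^2 + 4*c


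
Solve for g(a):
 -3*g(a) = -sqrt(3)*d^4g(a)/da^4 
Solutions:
 g(a) = C1*exp(-3^(1/8)*a) + C2*exp(3^(1/8)*a) + C3*sin(3^(1/8)*a) + C4*cos(3^(1/8)*a)


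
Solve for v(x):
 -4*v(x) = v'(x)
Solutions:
 v(x) = C1*exp(-4*x)


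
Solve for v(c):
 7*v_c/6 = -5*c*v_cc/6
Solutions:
 v(c) = C1 + C2/c^(2/5)


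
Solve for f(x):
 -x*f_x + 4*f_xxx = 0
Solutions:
 f(x) = C1 + Integral(C2*airyai(2^(1/3)*x/2) + C3*airybi(2^(1/3)*x/2), x)


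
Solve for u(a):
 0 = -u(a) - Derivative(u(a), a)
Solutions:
 u(a) = C1*exp(-a)


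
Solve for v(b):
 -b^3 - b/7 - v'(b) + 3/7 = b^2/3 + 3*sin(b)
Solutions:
 v(b) = C1 - b^4/4 - b^3/9 - b^2/14 + 3*b/7 + 3*cos(b)


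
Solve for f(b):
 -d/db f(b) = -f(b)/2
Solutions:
 f(b) = C1*exp(b/2)


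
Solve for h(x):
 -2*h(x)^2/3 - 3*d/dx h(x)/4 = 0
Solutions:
 h(x) = 9/(C1 + 8*x)


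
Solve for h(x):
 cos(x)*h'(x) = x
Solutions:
 h(x) = C1 + Integral(x/cos(x), x)


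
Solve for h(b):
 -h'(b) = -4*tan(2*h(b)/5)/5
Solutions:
 h(b) = -5*asin(C1*exp(8*b/25))/2 + 5*pi/2
 h(b) = 5*asin(C1*exp(8*b/25))/2


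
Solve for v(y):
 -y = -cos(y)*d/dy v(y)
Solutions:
 v(y) = C1 + Integral(y/cos(y), y)


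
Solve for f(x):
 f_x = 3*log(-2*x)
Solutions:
 f(x) = C1 + 3*x*log(-x) + 3*x*(-1 + log(2))


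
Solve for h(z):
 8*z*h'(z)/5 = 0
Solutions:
 h(z) = C1


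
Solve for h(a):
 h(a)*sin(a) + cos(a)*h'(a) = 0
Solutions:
 h(a) = C1*cos(a)


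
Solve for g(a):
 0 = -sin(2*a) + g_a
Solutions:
 g(a) = C1 - cos(2*a)/2


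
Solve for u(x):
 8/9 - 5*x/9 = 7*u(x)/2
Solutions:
 u(x) = 16/63 - 10*x/63


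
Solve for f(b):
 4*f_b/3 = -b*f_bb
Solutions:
 f(b) = C1 + C2/b^(1/3)


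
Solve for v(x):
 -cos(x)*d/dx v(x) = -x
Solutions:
 v(x) = C1 + Integral(x/cos(x), x)


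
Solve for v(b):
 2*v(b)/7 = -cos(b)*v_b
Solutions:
 v(b) = C1*(sin(b) - 1)^(1/7)/(sin(b) + 1)^(1/7)


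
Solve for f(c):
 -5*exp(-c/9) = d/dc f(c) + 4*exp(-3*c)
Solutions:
 f(c) = C1 + 4*exp(-3*c)/3 + 45*exp(-c/9)


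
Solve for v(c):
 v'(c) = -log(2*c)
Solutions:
 v(c) = C1 - c*log(c) - c*log(2) + c


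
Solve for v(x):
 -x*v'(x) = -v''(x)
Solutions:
 v(x) = C1 + C2*erfi(sqrt(2)*x/2)


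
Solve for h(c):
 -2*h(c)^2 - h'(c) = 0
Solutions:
 h(c) = 1/(C1 + 2*c)


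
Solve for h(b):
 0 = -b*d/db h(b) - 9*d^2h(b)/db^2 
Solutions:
 h(b) = C1 + C2*erf(sqrt(2)*b/6)


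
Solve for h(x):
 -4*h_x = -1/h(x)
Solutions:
 h(x) = -sqrt(C1 + 2*x)/2
 h(x) = sqrt(C1 + 2*x)/2


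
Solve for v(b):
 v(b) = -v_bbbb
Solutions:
 v(b) = (C1*sin(sqrt(2)*b/2) + C2*cos(sqrt(2)*b/2))*exp(-sqrt(2)*b/2) + (C3*sin(sqrt(2)*b/2) + C4*cos(sqrt(2)*b/2))*exp(sqrt(2)*b/2)


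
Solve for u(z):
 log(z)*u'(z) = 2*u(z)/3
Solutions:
 u(z) = C1*exp(2*li(z)/3)


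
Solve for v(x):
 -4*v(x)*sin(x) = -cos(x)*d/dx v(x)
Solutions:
 v(x) = C1/cos(x)^4


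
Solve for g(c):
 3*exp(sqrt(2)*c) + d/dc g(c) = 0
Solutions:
 g(c) = C1 - 3*sqrt(2)*exp(sqrt(2)*c)/2


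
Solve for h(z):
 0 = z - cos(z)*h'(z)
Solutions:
 h(z) = C1 + Integral(z/cos(z), z)


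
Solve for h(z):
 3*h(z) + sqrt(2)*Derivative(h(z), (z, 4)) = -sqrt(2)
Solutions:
 h(z) = (C1*sin(2^(3/8)*3^(1/4)*z/2) + C2*cos(2^(3/8)*3^(1/4)*z/2))*exp(-2^(3/8)*3^(1/4)*z/2) + (C3*sin(2^(3/8)*3^(1/4)*z/2) + C4*cos(2^(3/8)*3^(1/4)*z/2))*exp(2^(3/8)*3^(1/4)*z/2) - sqrt(2)/3


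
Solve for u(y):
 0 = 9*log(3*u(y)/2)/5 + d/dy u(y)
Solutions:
 -5*Integral(1/(-log(_y) - log(3) + log(2)), (_y, u(y)))/9 = C1 - y


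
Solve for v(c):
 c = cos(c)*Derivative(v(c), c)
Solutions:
 v(c) = C1 + Integral(c/cos(c), c)


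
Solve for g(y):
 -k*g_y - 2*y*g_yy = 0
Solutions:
 g(y) = C1 + y^(1 - re(k)/2)*(C2*sin(log(y)*Abs(im(k))/2) + C3*cos(log(y)*im(k)/2))


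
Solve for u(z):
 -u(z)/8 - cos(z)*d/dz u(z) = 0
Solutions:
 u(z) = C1*(sin(z) - 1)^(1/16)/(sin(z) + 1)^(1/16)


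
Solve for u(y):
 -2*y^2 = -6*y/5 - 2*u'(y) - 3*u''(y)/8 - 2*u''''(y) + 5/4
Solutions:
 u(y) = C1 + C2*exp(-y*(-(32 + 5*sqrt(41))^(1/3) + (32 + 5*sqrt(41))^(-1/3))/8)*sin(sqrt(3)*y*((32 + 5*sqrt(41))^(-1/3) + (32 + 5*sqrt(41))^(1/3))/8) + C3*exp(-y*(-(32 + 5*sqrt(41))^(1/3) + (32 + 5*sqrt(41))^(-1/3))/8)*cos(sqrt(3)*y*((32 + 5*sqrt(41))^(-1/3) + (32 + 5*sqrt(41))^(1/3))/8) + C4*exp(y*(-(32 + 5*sqrt(41))^(1/3) + (32 + 5*sqrt(41))^(-1/3))/4) + y^3/3 - 39*y^2/80 + 517*y/640


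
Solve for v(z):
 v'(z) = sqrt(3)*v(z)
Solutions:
 v(z) = C1*exp(sqrt(3)*z)


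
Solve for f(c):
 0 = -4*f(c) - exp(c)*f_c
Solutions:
 f(c) = C1*exp(4*exp(-c))


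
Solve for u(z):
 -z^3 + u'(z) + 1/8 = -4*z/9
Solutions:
 u(z) = C1 + z^4/4 - 2*z^2/9 - z/8


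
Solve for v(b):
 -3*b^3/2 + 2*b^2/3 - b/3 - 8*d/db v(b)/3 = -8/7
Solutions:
 v(b) = C1 - 9*b^4/64 + b^3/12 - b^2/16 + 3*b/7


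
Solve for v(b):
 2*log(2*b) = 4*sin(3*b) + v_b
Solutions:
 v(b) = C1 + 2*b*log(b) - 2*b + 2*b*log(2) + 4*cos(3*b)/3


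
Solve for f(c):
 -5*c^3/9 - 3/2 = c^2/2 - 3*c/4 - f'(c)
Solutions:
 f(c) = C1 + 5*c^4/36 + c^3/6 - 3*c^2/8 + 3*c/2


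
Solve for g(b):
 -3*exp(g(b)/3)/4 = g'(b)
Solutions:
 g(b) = 3*log(1/(C1 + 3*b)) + 3*log(12)


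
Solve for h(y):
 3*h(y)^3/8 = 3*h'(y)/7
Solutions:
 h(y) = -2*sqrt(-1/(C1 + 7*y))
 h(y) = 2*sqrt(-1/(C1 + 7*y))


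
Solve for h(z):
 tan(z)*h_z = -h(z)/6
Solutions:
 h(z) = C1/sin(z)^(1/6)


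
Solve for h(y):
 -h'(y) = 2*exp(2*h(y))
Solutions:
 h(y) = log(-sqrt(-1/(C1 - 2*y))) - log(2)/2
 h(y) = log(-1/(C1 - 2*y))/2 - log(2)/2


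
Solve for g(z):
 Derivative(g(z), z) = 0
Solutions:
 g(z) = C1


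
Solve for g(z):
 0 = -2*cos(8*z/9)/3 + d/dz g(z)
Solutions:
 g(z) = C1 + 3*sin(8*z/9)/4


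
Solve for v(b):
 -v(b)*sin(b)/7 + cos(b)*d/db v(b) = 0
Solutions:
 v(b) = C1/cos(b)^(1/7)


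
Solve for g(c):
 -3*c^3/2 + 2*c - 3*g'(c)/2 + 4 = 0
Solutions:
 g(c) = C1 - c^4/4 + 2*c^2/3 + 8*c/3


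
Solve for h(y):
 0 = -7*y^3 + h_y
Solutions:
 h(y) = C1 + 7*y^4/4


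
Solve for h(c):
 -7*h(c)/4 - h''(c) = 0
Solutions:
 h(c) = C1*sin(sqrt(7)*c/2) + C2*cos(sqrt(7)*c/2)


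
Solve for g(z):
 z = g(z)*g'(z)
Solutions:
 g(z) = -sqrt(C1 + z^2)
 g(z) = sqrt(C1 + z^2)


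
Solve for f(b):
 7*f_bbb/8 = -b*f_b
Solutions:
 f(b) = C1 + Integral(C2*airyai(-2*7^(2/3)*b/7) + C3*airybi(-2*7^(2/3)*b/7), b)


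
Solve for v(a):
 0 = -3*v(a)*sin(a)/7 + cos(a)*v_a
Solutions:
 v(a) = C1/cos(a)^(3/7)


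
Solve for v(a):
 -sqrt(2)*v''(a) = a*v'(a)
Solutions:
 v(a) = C1 + C2*erf(2^(1/4)*a/2)


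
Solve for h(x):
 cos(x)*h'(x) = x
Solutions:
 h(x) = C1 + Integral(x/cos(x), x)


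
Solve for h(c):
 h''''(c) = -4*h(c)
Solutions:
 h(c) = (C1*sin(c) + C2*cos(c))*exp(-c) + (C3*sin(c) + C4*cos(c))*exp(c)


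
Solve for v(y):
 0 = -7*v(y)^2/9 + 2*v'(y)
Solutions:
 v(y) = -18/(C1 + 7*y)


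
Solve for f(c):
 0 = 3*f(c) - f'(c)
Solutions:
 f(c) = C1*exp(3*c)


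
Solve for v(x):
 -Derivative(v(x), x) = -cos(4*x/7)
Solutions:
 v(x) = C1 + 7*sin(4*x/7)/4


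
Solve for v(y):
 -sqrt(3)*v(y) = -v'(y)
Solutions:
 v(y) = C1*exp(sqrt(3)*y)


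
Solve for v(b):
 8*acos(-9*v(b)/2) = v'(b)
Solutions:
 Integral(1/acos(-9*_y/2), (_y, v(b))) = C1 + 8*b


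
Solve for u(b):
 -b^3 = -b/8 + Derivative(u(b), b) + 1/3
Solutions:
 u(b) = C1 - b^4/4 + b^2/16 - b/3


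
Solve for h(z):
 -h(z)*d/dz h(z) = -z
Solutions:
 h(z) = -sqrt(C1 + z^2)
 h(z) = sqrt(C1 + z^2)


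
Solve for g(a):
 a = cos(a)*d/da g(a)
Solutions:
 g(a) = C1 + Integral(a/cos(a), a)


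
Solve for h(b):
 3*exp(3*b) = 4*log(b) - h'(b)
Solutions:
 h(b) = C1 + 4*b*log(b) - 4*b - exp(3*b)


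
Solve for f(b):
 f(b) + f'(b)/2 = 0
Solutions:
 f(b) = C1*exp(-2*b)


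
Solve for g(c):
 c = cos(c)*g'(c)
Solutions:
 g(c) = C1 + Integral(c/cos(c), c)


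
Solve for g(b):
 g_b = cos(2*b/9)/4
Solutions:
 g(b) = C1 + 9*sin(2*b/9)/8


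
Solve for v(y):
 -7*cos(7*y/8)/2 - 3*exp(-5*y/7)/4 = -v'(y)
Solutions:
 v(y) = C1 + 4*sin(7*y/8) - 21*exp(-5*y/7)/20


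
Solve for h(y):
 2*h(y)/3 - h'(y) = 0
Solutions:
 h(y) = C1*exp(2*y/3)


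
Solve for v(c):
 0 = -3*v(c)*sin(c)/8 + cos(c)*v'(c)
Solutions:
 v(c) = C1/cos(c)^(3/8)


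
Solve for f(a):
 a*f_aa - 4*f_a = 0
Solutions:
 f(a) = C1 + C2*a^5


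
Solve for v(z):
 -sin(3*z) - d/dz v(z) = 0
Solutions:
 v(z) = C1 + cos(3*z)/3


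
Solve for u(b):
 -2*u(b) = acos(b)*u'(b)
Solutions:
 u(b) = C1*exp(-2*Integral(1/acos(b), b))


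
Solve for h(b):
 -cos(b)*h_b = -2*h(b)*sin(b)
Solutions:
 h(b) = C1/cos(b)^2


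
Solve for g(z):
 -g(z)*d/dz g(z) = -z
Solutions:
 g(z) = -sqrt(C1 + z^2)
 g(z) = sqrt(C1 + z^2)


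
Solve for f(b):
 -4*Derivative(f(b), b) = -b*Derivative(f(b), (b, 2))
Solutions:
 f(b) = C1 + C2*b^5


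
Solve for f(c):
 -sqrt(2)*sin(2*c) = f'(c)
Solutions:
 f(c) = C1 + sqrt(2)*cos(2*c)/2


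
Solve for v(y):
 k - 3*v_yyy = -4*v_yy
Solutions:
 v(y) = C1 + C2*y + C3*exp(4*y/3) - k*y^2/8


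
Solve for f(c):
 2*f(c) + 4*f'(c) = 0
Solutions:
 f(c) = C1*exp(-c/2)


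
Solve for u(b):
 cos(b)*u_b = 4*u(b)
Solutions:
 u(b) = C1*(sin(b)^2 + 2*sin(b) + 1)/(sin(b)^2 - 2*sin(b) + 1)


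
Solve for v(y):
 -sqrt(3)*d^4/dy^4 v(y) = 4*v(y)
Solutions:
 v(y) = (C1*sin(3^(7/8)*y/3) + C2*cos(3^(7/8)*y/3))*exp(-3^(7/8)*y/3) + (C3*sin(3^(7/8)*y/3) + C4*cos(3^(7/8)*y/3))*exp(3^(7/8)*y/3)


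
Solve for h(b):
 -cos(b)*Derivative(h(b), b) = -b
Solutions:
 h(b) = C1 + Integral(b/cos(b), b)


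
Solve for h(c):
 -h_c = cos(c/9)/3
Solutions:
 h(c) = C1 - 3*sin(c/9)


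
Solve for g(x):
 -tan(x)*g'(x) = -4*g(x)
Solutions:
 g(x) = C1*sin(x)^4


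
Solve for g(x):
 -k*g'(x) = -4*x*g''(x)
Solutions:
 g(x) = C1 + x^(re(k)/4 + 1)*(C2*sin(log(x)*Abs(im(k))/4) + C3*cos(log(x)*im(k)/4))


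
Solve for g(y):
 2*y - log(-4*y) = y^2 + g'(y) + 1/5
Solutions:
 g(y) = C1 - y^3/3 + y^2 - y*log(-y) + y*(4/5 - 2*log(2))


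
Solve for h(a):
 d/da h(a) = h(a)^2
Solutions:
 h(a) = -1/(C1 + a)


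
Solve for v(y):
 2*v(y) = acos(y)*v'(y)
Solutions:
 v(y) = C1*exp(2*Integral(1/acos(y), y))


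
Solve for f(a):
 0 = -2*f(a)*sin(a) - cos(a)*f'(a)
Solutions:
 f(a) = C1*cos(a)^2


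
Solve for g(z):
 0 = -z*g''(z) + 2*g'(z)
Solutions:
 g(z) = C1 + C2*z^3


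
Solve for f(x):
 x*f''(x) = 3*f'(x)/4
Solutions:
 f(x) = C1 + C2*x^(7/4)


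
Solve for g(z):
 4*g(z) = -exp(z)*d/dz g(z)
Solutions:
 g(z) = C1*exp(4*exp(-z))


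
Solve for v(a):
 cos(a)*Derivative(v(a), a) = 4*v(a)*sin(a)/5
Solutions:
 v(a) = C1/cos(a)^(4/5)


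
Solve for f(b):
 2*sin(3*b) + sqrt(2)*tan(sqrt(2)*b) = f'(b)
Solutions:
 f(b) = C1 - log(cos(sqrt(2)*b)) - 2*cos(3*b)/3


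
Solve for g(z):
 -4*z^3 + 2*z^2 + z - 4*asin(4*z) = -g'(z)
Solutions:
 g(z) = C1 + z^4 - 2*z^3/3 - z^2/2 + 4*z*asin(4*z) + sqrt(1 - 16*z^2)


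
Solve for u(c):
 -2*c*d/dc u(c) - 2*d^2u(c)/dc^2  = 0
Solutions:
 u(c) = C1 + C2*erf(sqrt(2)*c/2)


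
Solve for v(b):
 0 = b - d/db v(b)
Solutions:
 v(b) = C1 + b^2/2


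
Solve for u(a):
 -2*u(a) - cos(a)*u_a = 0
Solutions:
 u(a) = C1*(sin(a) - 1)/(sin(a) + 1)


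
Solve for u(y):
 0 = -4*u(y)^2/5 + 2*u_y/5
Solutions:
 u(y) = -1/(C1 + 2*y)


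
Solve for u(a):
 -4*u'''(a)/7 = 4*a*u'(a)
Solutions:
 u(a) = C1 + Integral(C2*airyai(-7^(1/3)*a) + C3*airybi(-7^(1/3)*a), a)


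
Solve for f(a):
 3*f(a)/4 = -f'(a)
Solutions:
 f(a) = C1*exp(-3*a/4)


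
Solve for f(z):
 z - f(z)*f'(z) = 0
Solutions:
 f(z) = -sqrt(C1 + z^2)
 f(z) = sqrt(C1 + z^2)


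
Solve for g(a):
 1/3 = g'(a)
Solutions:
 g(a) = C1 + a/3


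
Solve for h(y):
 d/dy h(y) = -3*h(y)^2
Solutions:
 h(y) = 1/(C1 + 3*y)


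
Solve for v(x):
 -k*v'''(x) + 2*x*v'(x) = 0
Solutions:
 v(x) = C1 + Integral(C2*airyai(2^(1/3)*x*(1/k)^(1/3)) + C3*airybi(2^(1/3)*x*(1/k)^(1/3)), x)


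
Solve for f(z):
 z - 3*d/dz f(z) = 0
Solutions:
 f(z) = C1 + z^2/6


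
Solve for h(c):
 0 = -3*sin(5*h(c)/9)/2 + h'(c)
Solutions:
 -3*c/2 + 9*log(cos(5*h(c)/9) - 1)/10 - 9*log(cos(5*h(c)/9) + 1)/10 = C1


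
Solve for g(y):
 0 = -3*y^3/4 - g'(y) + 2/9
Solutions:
 g(y) = C1 - 3*y^4/16 + 2*y/9


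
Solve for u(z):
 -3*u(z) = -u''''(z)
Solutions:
 u(z) = C1*exp(-3^(1/4)*z) + C2*exp(3^(1/4)*z) + C3*sin(3^(1/4)*z) + C4*cos(3^(1/4)*z)


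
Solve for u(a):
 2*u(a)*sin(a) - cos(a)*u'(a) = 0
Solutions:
 u(a) = C1/cos(a)^2


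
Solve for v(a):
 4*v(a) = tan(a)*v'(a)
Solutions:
 v(a) = C1*sin(a)^4


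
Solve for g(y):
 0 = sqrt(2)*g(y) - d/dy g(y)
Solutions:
 g(y) = C1*exp(sqrt(2)*y)


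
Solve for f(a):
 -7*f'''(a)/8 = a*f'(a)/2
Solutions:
 f(a) = C1 + Integral(C2*airyai(-14^(2/3)*a/7) + C3*airybi(-14^(2/3)*a/7), a)


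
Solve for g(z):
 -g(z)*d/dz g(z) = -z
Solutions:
 g(z) = -sqrt(C1 + z^2)
 g(z) = sqrt(C1 + z^2)


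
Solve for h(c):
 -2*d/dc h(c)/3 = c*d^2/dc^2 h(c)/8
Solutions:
 h(c) = C1 + C2/c^(13/3)


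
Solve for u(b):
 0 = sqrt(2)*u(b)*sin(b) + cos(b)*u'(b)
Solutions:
 u(b) = C1*cos(b)^(sqrt(2))


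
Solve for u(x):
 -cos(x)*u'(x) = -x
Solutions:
 u(x) = C1 + Integral(x/cos(x), x)


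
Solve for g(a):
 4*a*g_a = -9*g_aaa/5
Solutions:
 g(a) = C1 + Integral(C2*airyai(-60^(1/3)*a/3) + C3*airybi(-60^(1/3)*a/3), a)


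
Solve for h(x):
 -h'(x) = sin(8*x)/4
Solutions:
 h(x) = C1 + cos(8*x)/32


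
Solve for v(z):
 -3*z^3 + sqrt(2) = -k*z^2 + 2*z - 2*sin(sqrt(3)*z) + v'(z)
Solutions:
 v(z) = C1 + k*z^3/3 - 3*z^4/4 - z^2 + sqrt(2)*z - 2*sqrt(3)*cos(sqrt(3)*z)/3


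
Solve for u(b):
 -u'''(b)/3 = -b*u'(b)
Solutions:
 u(b) = C1 + Integral(C2*airyai(3^(1/3)*b) + C3*airybi(3^(1/3)*b), b)


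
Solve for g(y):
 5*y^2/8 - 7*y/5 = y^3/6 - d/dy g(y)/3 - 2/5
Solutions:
 g(y) = C1 + y^4/8 - 5*y^3/8 + 21*y^2/10 - 6*y/5


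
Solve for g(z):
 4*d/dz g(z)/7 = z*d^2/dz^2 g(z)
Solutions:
 g(z) = C1 + C2*z^(11/7)


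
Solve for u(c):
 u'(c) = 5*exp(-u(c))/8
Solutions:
 u(c) = log(C1 + 5*c/8)


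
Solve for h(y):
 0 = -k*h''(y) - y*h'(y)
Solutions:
 h(y) = C1 + C2*sqrt(k)*erf(sqrt(2)*y*sqrt(1/k)/2)


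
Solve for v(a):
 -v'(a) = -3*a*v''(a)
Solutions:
 v(a) = C1 + C2*a^(4/3)


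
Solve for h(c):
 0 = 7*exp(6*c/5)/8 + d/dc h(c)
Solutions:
 h(c) = C1 - 35*exp(6*c/5)/48


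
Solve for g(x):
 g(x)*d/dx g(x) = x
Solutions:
 g(x) = -sqrt(C1 + x^2)
 g(x) = sqrt(C1 + x^2)


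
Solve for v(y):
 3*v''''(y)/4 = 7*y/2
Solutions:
 v(y) = C1 + C2*y + C3*y^2 + C4*y^3 + 7*y^5/180


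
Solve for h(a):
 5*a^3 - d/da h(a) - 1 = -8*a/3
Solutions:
 h(a) = C1 + 5*a^4/4 + 4*a^2/3 - a


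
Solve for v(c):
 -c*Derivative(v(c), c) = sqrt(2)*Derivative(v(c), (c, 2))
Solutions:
 v(c) = C1 + C2*erf(2^(1/4)*c/2)


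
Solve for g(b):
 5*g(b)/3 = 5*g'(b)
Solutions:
 g(b) = C1*exp(b/3)


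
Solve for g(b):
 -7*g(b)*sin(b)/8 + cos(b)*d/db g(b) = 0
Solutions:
 g(b) = C1/cos(b)^(7/8)


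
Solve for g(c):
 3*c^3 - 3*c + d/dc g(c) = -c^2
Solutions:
 g(c) = C1 - 3*c^4/4 - c^3/3 + 3*c^2/2


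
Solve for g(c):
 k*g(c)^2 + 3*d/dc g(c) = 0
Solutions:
 g(c) = 3/(C1 + c*k)


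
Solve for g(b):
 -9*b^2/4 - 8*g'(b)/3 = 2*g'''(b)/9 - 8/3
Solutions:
 g(b) = C1 + C2*sin(2*sqrt(3)*b) + C3*cos(2*sqrt(3)*b) - 9*b^3/32 + 73*b/64


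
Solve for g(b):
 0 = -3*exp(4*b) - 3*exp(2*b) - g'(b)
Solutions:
 g(b) = C1 - 3*exp(4*b)/4 - 3*exp(2*b)/2


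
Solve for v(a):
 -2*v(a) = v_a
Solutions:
 v(a) = C1*exp(-2*a)


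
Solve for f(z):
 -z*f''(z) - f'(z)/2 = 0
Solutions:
 f(z) = C1 + C2*sqrt(z)


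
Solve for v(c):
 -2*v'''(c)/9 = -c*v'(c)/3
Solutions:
 v(c) = C1 + Integral(C2*airyai(2^(2/3)*3^(1/3)*c/2) + C3*airybi(2^(2/3)*3^(1/3)*c/2), c)


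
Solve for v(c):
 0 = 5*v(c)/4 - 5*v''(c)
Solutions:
 v(c) = C1*exp(-c/2) + C2*exp(c/2)


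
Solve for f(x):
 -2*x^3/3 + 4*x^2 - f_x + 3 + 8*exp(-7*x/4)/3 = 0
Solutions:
 f(x) = C1 - x^4/6 + 4*x^3/3 + 3*x - 32*exp(-7*x/4)/21


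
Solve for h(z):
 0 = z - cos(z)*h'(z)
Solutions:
 h(z) = C1 + Integral(z/cos(z), z)


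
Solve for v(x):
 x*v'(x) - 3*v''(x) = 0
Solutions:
 v(x) = C1 + C2*erfi(sqrt(6)*x/6)


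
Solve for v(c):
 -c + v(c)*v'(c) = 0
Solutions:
 v(c) = -sqrt(C1 + c^2)
 v(c) = sqrt(C1 + c^2)


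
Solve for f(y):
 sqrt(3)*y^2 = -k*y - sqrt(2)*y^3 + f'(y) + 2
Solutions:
 f(y) = C1 + k*y^2/2 + sqrt(2)*y^4/4 + sqrt(3)*y^3/3 - 2*y


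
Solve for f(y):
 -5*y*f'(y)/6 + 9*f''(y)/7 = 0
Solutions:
 f(y) = C1 + C2*erfi(sqrt(105)*y/18)


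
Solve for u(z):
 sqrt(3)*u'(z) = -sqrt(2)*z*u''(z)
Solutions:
 u(z) = C1 + C2*z^(1 - sqrt(6)/2)


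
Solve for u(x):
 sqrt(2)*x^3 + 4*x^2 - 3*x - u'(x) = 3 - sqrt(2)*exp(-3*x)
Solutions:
 u(x) = C1 + sqrt(2)*x^4/4 + 4*x^3/3 - 3*x^2/2 - 3*x - sqrt(2)*exp(-3*x)/3


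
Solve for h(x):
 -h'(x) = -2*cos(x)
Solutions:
 h(x) = C1 + 2*sin(x)


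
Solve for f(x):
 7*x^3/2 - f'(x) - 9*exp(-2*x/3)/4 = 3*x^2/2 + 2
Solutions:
 f(x) = C1 + 7*x^4/8 - x^3/2 - 2*x + 27*exp(-2*x/3)/8


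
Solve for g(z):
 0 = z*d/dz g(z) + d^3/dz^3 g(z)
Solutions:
 g(z) = C1 + Integral(C2*airyai(-z) + C3*airybi(-z), z)


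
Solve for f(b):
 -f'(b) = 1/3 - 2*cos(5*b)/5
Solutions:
 f(b) = C1 - b/3 + 2*sin(5*b)/25


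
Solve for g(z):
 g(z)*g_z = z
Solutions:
 g(z) = -sqrt(C1 + z^2)
 g(z) = sqrt(C1 + z^2)


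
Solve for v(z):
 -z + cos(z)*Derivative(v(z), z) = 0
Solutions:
 v(z) = C1 + Integral(z/cos(z), z)


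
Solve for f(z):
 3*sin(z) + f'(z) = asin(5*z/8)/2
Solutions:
 f(z) = C1 + z*asin(5*z/8)/2 + sqrt(64 - 25*z^2)/10 + 3*cos(z)


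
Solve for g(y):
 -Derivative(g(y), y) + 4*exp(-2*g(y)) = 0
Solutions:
 g(y) = log(-sqrt(C1 + 8*y))
 g(y) = log(C1 + 8*y)/2


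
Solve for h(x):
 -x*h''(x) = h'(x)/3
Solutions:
 h(x) = C1 + C2*x^(2/3)


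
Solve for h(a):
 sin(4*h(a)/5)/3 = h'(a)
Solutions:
 -a/3 + 5*log(cos(4*h(a)/5) - 1)/8 - 5*log(cos(4*h(a)/5) + 1)/8 = C1


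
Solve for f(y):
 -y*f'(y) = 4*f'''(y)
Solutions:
 f(y) = C1 + Integral(C2*airyai(-2^(1/3)*y/2) + C3*airybi(-2^(1/3)*y/2), y)


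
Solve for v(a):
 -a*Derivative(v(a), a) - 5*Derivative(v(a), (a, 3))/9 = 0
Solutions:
 v(a) = C1 + Integral(C2*airyai(-15^(2/3)*a/5) + C3*airybi(-15^(2/3)*a/5), a)


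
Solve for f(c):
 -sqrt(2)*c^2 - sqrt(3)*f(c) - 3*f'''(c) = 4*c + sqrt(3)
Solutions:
 f(c) = C3*exp(-3^(5/6)*c/3) - sqrt(6)*c^2/3 - 4*sqrt(3)*c/3 + (C1*sin(3^(1/3)*c/2) + C2*cos(3^(1/3)*c/2))*exp(3^(5/6)*c/6) - 1


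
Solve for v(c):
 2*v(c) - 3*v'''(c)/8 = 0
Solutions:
 v(c) = C3*exp(2*2^(1/3)*3^(2/3)*c/3) + (C1*sin(2^(1/3)*3^(1/6)*c) + C2*cos(2^(1/3)*3^(1/6)*c))*exp(-2^(1/3)*3^(2/3)*c/3)


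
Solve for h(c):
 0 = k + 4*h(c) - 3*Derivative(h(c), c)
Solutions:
 h(c) = C1*exp(4*c/3) - k/4


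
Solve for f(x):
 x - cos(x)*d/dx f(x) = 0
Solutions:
 f(x) = C1 + Integral(x/cos(x), x)


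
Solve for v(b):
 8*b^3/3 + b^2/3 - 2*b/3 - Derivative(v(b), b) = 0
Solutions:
 v(b) = C1 + 2*b^4/3 + b^3/9 - b^2/3


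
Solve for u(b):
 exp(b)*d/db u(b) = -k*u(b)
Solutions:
 u(b) = C1*exp(k*exp(-b))


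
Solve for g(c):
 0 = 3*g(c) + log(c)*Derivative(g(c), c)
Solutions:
 g(c) = C1*exp(-3*li(c))


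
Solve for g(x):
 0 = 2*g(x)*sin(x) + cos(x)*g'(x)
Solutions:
 g(x) = C1*cos(x)^2


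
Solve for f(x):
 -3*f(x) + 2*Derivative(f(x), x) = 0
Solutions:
 f(x) = C1*exp(3*x/2)


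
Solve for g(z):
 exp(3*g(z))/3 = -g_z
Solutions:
 g(z) = log((-1 - sqrt(3)*I)*(1/(C1 + z))^(1/3)/2)
 g(z) = log((-1 + sqrt(3)*I)*(1/(C1 + z))^(1/3)/2)
 g(z) = log(1/(C1 + z))/3


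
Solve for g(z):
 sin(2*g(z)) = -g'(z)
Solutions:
 g(z) = pi - acos((-C1 - exp(4*z))/(C1 - exp(4*z)))/2
 g(z) = acos((-C1 - exp(4*z))/(C1 - exp(4*z)))/2


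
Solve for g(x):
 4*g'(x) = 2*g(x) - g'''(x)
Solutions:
 g(x) = C1*exp(x*(-3*(1 + sqrt(273)/9)^(1/3) + 4/(1 + sqrt(273)/9)^(1/3))/6)*sin(sqrt(3)*x*(4/(1 + sqrt(273)/9)^(1/3) + 3*(1 + sqrt(273)/9)^(1/3))/6) + C2*exp(x*(-3*(1 + sqrt(273)/9)^(1/3) + 4/(1 + sqrt(273)/9)^(1/3))/6)*cos(sqrt(3)*x*(4/(1 + sqrt(273)/9)^(1/3) + 3*(1 + sqrt(273)/9)^(1/3))/6) + C3*exp(x*(-4/(3*(1 + sqrt(273)/9)^(1/3)) + (1 + sqrt(273)/9)^(1/3)))


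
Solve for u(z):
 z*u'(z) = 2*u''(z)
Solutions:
 u(z) = C1 + C2*erfi(z/2)


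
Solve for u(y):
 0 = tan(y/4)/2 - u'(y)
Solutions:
 u(y) = C1 - 2*log(cos(y/4))


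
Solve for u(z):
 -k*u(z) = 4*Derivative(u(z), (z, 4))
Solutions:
 u(z) = C1*exp(-sqrt(2)*z*(-k)^(1/4)/2) + C2*exp(sqrt(2)*z*(-k)^(1/4)/2) + C3*exp(-sqrt(2)*I*z*(-k)^(1/4)/2) + C4*exp(sqrt(2)*I*z*(-k)^(1/4)/2)


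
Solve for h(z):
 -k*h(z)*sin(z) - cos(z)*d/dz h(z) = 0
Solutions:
 h(z) = C1*exp(k*log(cos(z)))


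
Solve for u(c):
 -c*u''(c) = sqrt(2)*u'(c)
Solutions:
 u(c) = C1 + C2*c^(1 - sqrt(2))


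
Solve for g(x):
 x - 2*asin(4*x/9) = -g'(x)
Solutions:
 g(x) = C1 - x^2/2 + 2*x*asin(4*x/9) + sqrt(81 - 16*x^2)/2


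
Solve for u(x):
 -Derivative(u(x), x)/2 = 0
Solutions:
 u(x) = C1


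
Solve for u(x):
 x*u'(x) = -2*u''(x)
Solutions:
 u(x) = C1 + C2*erf(x/2)


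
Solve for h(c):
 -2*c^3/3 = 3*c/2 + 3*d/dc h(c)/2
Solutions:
 h(c) = C1 - c^4/9 - c^2/2


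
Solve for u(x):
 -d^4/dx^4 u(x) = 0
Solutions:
 u(x) = C1 + C2*x + C3*x^2 + C4*x^3


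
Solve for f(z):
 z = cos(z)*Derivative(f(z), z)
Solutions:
 f(z) = C1 + Integral(z/cos(z), z)


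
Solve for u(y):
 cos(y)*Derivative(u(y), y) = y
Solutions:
 u(y) = C1 + Integral(y/cos(y), y)


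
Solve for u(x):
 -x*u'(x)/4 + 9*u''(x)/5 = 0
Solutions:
 u(x) = C1 + C2*erfi(sqrt(10)*x/12)


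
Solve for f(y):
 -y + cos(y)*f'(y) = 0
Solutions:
 f(y) = C1 + Integral(y/cos(y), y)


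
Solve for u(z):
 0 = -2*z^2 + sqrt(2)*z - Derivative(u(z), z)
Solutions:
 u(z) = C1 - 2*z^3/3 + sqrt(2)*z^2/2


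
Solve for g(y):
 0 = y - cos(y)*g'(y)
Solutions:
 g(y) = C1 + Integral(y/cos(y), y)


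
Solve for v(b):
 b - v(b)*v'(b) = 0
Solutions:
 v(b) = -sqrt(C1 + b^2)
 v(b) = sqrt(C1 + b^2)


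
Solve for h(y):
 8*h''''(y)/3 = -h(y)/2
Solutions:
 h(y) = (C1*sin(sqrt(2)*3^(1/4)*y/4) + C2*cos(sqrt(2)*3^(1/4)*y/4))*exp(-sqrt(2)*3^(1/4)*y/4) + (C3*sin(sqrt(2)*3^(1/4)*y/4) + C4*cos(sqrt(2)*3^(1/4)*y/4))*exp(sqrt(2)*3^(1/4)*y/4)


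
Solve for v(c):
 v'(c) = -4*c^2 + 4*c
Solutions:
 v(c) = C1 - 4*c^3/3 + 2*c^2


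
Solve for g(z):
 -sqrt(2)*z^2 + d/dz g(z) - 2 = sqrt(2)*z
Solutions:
 g(z) = C1 + sqrt(2)*z^3/3 + sqrt(2)*z^2/2 + 2*z


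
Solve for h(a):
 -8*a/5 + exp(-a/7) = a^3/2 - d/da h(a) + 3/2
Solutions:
 h(a) = C1 + a^4/8 + 4*a^2/5 + 3*a/2 + 7*exp(-a/7)


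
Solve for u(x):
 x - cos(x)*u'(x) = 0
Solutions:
 u(x) = C1 + Integral(x/cos(x), x)


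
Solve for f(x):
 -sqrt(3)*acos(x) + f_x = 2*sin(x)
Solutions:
 f(x) = C1 + sqrt(3)*(x*acos(x) - sqrt(1 - x^2)) - 2*cos(x)


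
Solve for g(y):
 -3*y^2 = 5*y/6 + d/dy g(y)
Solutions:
 g(y) = C1 - y^3 - 5*y^2/12


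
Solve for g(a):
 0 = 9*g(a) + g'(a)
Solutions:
 g(a) = C1*exp(-9*a)


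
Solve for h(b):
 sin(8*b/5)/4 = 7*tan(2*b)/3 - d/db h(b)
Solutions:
 h(b) = C1 - 7*log(cos(2*b))/6 + 5*cos(8*b/5)/32


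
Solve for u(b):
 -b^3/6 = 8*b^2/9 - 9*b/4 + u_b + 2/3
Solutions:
 u(b) = C1 - b^4/24 - 8*b^3/27 + 9*b^2/8 - 2*b/3


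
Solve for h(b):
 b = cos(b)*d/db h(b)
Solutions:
 h(b) = C1 + Integral(b/cos(b), b)


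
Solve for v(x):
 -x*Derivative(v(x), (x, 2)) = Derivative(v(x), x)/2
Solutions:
 v(x) = C1 + C2*sqrt(x)


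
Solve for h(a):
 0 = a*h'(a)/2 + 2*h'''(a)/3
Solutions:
 h(a) = C1 + Integral(C2*airyai(-6^(1/3)*a/2) + C3*airybi(-6^(1/3)*a/2), a)


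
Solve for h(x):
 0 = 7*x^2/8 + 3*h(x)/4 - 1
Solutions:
 h(x) = 4/3 - 7*x^2/6
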